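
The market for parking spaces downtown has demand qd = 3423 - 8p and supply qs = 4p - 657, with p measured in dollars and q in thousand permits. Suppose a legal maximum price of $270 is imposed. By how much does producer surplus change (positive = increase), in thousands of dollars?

-39410

Equilibrium: 3423 - 8p = 4p - 657, so 4080 = 12p and p* = 340, q* = 703.
Since 270 < 340, the ceiling is binding.
At p = 270: qd = 3423 - 8·270 = 1263 and qs = 4·270 - 657 = 423.
Producer surplus without the control is ½ · (340 - 164.25) · 703 = 61776.125.
With the ceiling, producers sell 423 units at 270, so PS = ½ · (270 - 164.25) · 423 = 22366.125.
Change in producer surplus = 22366.125 - 61776.125 = -39410.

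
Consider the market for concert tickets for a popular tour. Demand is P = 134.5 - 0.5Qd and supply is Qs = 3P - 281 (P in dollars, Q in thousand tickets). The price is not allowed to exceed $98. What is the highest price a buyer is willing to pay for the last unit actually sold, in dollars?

Rearranging demand gives Qd = 269 - 2P. Without the control the market clears where 269 - 2P = 3P - 281, i.e. P* = 110 and Q* = 49.
The ceiling of 98 is below the equilibrium price 110, so it binds.
At P = 98: Qd = 269 - 2·98 = 73 and Qs = 3·98 - 281 = 13.
Only 13 units reach the market. On the demand curve, the marginal buyer's willingness to pay at Q = 13 is (269 - 13)/2 = 128.

128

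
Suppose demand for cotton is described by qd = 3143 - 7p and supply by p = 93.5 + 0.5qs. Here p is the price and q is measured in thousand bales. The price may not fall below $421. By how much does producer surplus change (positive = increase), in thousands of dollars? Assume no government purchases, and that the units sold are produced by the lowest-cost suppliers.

-21866.25

Rearranging supply gives qs = 2p - 187. Without the control the market clears where 3143 - 7p = 2p - 187, i.e. p* = 370 and q* = 553.
Since 421 > 370, the floor is binding.
At p = 421: qd = 3143 - 7·421 = 196 and qs = 2·421 - 187 = 655.
Producer surplus without the control is ½ · (370 - 93.5) · 553 = 76452.25.
With the floor, 196 units are sold at 421. The supply price at q = 196 is 191.5, so PS = ½ · [(421 - 93.5) + (421 - 191.5)] · 196 = 54586.
Change in producer surplus = 54586 - 76452.25 = -21866.25.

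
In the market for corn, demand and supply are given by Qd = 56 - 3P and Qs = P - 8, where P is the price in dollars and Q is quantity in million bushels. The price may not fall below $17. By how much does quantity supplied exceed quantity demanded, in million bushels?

4

Setting quantity demanded equal to quantity supplied, 56 - 3P = P - 8, gives P* = 16 and Q* = 8.
Because the floor (17) lies above the market-clearing price, it is binding.
At P = 17: Qd = 56 - 3·17 = 5 and Qs = 17 - 8 = 9.
Surplus = Qs - Qd = 9 - 5 = 4.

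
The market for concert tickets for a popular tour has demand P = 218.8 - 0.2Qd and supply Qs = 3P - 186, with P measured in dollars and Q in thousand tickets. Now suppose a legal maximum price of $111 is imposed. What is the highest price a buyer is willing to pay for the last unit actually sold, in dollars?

Rearranging demand gives Qd = 1094 - 5P. Equilibrium: 1094 - 5P = 3P - 186, so 1280 = 8P and P* = 160, Q* = 294.
Because the ceiling (111) lies below the market-clearing price, it is binding.
At P = 111: Qd = 1094 - 5·111 = 539 and Qs = 3·111 - 186 = 147.
Only 147 units reach the market. On the demand curve, the marginal buyer's willingness to pay at Q = 147 is (1094 - 147)/5 = 189.4.

189.4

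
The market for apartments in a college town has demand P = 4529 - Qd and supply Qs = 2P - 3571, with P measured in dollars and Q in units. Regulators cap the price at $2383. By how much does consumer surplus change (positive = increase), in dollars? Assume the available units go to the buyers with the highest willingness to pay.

Rearranging demand gives Qd = 4529 - P. Without the control the market clears where 4529 - P = 2P - 3571, i.e. P* = 2700 and Q* = 1829.
Since 2383 < 2700, the ceiling is binding.
At P = 2383: Qd = 4529 - 2383 = 2146 and Qs = 2·2383 - 3571 = 1195.
Consumer surplus without the control is ½ · (4529 - 2700) · 1829 = 1672620.5.
With the ceiling, 1195 units are sold at 2383 (assume they go to the highest-value buyers). The demand price at Q = 1195 is 3334, so CS = ½ · [(4529 - 2383) + (3334 - 2383)] · 1195 = 1850457.5.
Change in consumer surplus = 1850457.5 - 1672620.5 = 177837.

177837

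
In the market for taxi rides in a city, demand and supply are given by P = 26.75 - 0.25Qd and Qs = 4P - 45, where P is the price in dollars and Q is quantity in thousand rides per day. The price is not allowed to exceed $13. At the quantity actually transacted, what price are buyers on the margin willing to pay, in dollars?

Rearranging demand gives Qd = 107 - 4P. Equilibrium: 107 - 4P = 4P - 45, so 152 = 8P and P* = 19, Q* = 31.
Since 13 < 19, the ceiling is binding.
At P = 13: Qd = 107 - 4·13 = 55 and Qs = 4·13 - 45 = 7.
Only 7 units reach the market. On the demand curve, the marginal buyer's willingness to pay at Q = 7 is (107 - 7)/4 = 25.

25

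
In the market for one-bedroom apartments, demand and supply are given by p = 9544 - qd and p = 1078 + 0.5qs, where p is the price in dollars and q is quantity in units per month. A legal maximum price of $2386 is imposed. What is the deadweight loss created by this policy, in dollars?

6876588

Rearranging demand gives qd = 9544 - p; rearranging supply gives qs = 2p - 2156. In a free market, 9544 - p = 2p - 2156 gives the equilibrium p* = 3900, q* = 5644.
The ceiling of 2386 is below the equilibrium price 3900, so it binds.
At p = 2386: qd = 9544 - 2386 = 7158 and qs = 2·2386 - 2156 = 2616.
Quantity traded falls to 2616. At q = 2616 the demand price is 9544 - 2616 = 6928 and the supply price is (2156 + 2616)/2 = 2386.
Deadweight loss = ½ · (6928 - 2386) · (5644 - 2616) = ½ · 4542 · 3028 = 6876588.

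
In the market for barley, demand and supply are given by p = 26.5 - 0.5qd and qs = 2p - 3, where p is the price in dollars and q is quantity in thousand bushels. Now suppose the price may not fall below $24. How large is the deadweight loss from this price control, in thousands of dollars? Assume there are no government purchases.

200

Rearranging demand gives qd = 53 - 2p. Without the control the market clears where 53 - 2p = 2p - 3, i.e. p* = 14 and q* = 25.
Because the floor (24) lies above the market-clearing price, it is binding.
At p = 24: qd = 53 - 2·24 = 5 and qs = 2·24 - 3 = 45.
Quantity traded falls to 5. At q = 5 the demand price is (53 - 5)/2 = 24 and the supply price is (3 + 5)/2 = 4.
Deadweight loss = ½ · (24 - 4) · (25 - 5) = ½ · 20 · 20 = 200.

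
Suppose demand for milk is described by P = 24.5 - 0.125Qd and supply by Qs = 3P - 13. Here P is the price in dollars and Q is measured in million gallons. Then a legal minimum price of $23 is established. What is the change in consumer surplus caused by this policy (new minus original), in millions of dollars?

-112

Rearranging demand gives Qd = 196 - 8P. Setting quantity demanded equal to quantity supplied, 196 - 8P = 3P - 13, gives P* = 19 and Q* = 44.
The floor of 23 is above the equilibrium price 19, so it binds.
At P = 23: Qd = 196 - 8·23 = 12 and Qs = 3·23 - 13 = 56.
Consumer surplus without the control is ½ · (24.5 - 19) · 44 = 121.
With the floor, consumers buy 12 units at 23, so CS = ½ · (24.5 - 23) · 12 = 9.
Change in consumer surplus = 9 - 121 = -112.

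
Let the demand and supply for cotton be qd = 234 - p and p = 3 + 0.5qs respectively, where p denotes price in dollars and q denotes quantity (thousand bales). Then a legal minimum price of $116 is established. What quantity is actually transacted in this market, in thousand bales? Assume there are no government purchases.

118

Rearranging supply gives qs = 2p - 6. In a free market, 234 - p = 2p - 6 gives the equilibrium p* = 80, q* = 154.
The floor of 116 is above the equilibrium price 80, so it binds.
At p = 116: qd = 234 - 116 = 118 and qs = 2·116 - 6 = 226.
The quantity actually transacted is the short side, demand: 118.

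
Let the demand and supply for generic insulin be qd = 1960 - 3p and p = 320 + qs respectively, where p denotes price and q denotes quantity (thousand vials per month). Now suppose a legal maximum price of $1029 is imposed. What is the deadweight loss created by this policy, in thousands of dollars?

Rearranging supply gives qs = p - 320. Setting quantity demanded equal to quantity supplied, 1960 - 3p = p - 320, gives p* = 570 and q* = 250.
The ceiling of 1029 is above the equilibrium price 570, so it is not binding; the market clears at p* = 570, q* = 250.
Since the control does not bind, no trades are prevented and deadweight loss is zero.

0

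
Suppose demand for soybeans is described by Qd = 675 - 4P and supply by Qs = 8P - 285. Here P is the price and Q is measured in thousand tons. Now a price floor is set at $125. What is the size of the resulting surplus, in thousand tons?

540

Setting quantity demanded equal to quantity supplied, 675 - 4P = 8P - 285, gives P* = 80 and Q* = 355.
Because the floor (125) lies above the market-clearing price, it is binding.
At P = 125: Qd = 675 - 4·125 = 175 and Qs = 8·125 - 285 = 715.
Surplus = Qs - Qd = 715 - 175 = 540.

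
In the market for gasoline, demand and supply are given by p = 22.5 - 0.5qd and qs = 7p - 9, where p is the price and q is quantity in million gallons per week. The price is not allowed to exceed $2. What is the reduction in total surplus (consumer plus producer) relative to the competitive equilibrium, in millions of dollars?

252

Rearranging demand gives qd = 45 - 2p. In a free market, 45 - 2p = 7p - 9 gives the equilibrium p* = 6, q* = 33.
The ceiling of 2 is below the equilibrium price 6, so it binds.
At p = 2: qd = 45 - 2·2 = 41 and qs = 7·2 - 9 = 5.
Quantity traded falls to 5. At q = 5 the demand price is (45 - 5)/2 = 20 and the supply price is (9 + 5)/7 = 2.
Deadweight loss = ½ · (20 - 2) · (33 - 5) = ½ · 18 · 28 = 252.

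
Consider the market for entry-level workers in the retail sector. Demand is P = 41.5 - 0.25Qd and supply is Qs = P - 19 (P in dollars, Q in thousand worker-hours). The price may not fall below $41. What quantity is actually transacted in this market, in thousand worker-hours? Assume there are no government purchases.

2

Rearranging demand gives Qd = 166 - 4P. Without the control the market clears where 166 - 4P = P - 19, i.e. P* = 37 and Q* = 18.
Since 41 > 37, the floor is binding.
At P = 41: Qd = 166 - 4·41 = 2 and Qs = 41 - 19 = 22.
The quantity actually transacted is the short side, demand: 2.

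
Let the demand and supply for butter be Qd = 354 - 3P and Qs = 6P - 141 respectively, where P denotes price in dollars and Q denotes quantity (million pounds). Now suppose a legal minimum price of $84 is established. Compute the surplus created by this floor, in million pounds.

261

In a free market, 354 - 3P = 6P - 141 gives the equilibrium P* = 55, Q* = 189.
Because the floor (84) lies above the market-clearing price, it is binding.
At P = 84: Qd = 354 - 3·84 = 102 and Qs = 6·84 - 141 = 363.
Surplus = Qs - Qd = 363 - 102 = 261.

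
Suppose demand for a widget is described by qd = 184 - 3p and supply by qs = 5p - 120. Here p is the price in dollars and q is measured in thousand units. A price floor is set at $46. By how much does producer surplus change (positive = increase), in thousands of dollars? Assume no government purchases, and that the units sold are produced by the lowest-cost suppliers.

Equilibrium: 184 - 3p = 5p - 120, so 304 = 8p and p* = 38, q* = 70.
Since 46 > 38, the floor is binding.
At p = 46: qd = 184 - 3·46 = 46 and qs = 5·46 - 120 = 110.
Producer surplus without the control is ½ · (38 - 24) · 70 = 490.
With the floor, 46 units are sold at 46. The supply price at q = 46 is 33.2, so PS = ½ · [(46 - 24) + (46 - 33.2)] · 46 = 800.4.
Change in producer surplus = 800.4 - 490 = 310.4.

310.4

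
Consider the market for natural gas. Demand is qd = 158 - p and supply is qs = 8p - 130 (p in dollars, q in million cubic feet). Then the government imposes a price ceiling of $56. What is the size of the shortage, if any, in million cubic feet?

Without the control the market clears where 158 - p = 8p - 130, i.e. p* = 32 and q* = 126.
The ceiling of 56 is above the equilibrium price 32, so it is not binding; the market clears at p* = 32, q* = 126.
Since the control does not bind, there is no shortage.

0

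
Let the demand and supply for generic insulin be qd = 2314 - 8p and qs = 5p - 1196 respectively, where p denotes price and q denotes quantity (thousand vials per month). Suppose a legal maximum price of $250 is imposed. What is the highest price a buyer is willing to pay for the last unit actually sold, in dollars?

Without the control the market clears where 2314 - 8p = 5p - 1196, i.e. p* = 270 and q* = 154.
The ceiling of 250 is below the equilibrium price 270, so it binds.
At p = 250: qd = 2314 - 8·250 = 314 and qs = 5·250 - 1196 = 54.
Only 54 units reach the market. On the demand curve, the marginal buyer's willingness to pay at q = 54 is (2314 - 54)/8 = 282.5.

282.5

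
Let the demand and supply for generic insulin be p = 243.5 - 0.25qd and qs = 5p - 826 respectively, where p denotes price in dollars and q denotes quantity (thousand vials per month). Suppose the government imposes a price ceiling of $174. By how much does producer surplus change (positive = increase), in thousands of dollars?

Rearranging demand gives qd = 974 - 4p. Equilibrium: 974 - 4p = 5p - 826, so 1800 = 9p and p* = 200, q* = 174.
The ceiling of 174 is below the equilibrium price 200, so it binds.
At p = 174: qd = 974 - 4·174 = 278 and qs = 5·174 - 826 = 44.
Producer surplus without the control is ½ · (200 - 165.2) · 174 = 3027.6.
With the ceiling, producers sell 44 units at 174, so PS = ½ · (174 - 165.2) · 44 = 193.6.
Change in producer surplus = 193.6 - 3027.6 = -2834.

-2834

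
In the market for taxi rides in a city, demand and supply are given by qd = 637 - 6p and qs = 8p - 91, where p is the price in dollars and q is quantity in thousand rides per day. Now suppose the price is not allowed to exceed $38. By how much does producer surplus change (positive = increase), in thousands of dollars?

In a free market, 637 - 6p = 8p - 91 gives the equilibrium p* = 52, q* = 325.
The ceiling of 38 is below the equilibrium price 52, so it binds.
At p = 38: qd = 637 - 6·38 = 409 and qs = 8·38 - 91 = 213.
Producer surplus without the control is ½ · (52 - 11.375) · 325 = 6601.5625.
With the ceiling, producers sell 213 units at 38, so PS = ½ · (38 - 11.375) · 213 = 2835.5625.
Change in producer surplus = 2835.5625 - 6601.5625 = -3766.

-3766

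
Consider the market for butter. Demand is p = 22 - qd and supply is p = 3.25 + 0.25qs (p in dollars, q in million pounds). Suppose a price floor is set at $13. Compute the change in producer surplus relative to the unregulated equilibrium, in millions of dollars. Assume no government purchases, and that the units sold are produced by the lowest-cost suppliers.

49.5

Rearranging demand gives qd = 22 - p; rearranging supply gives qs = 4p - 13. In a free market, 22 - p = 4p - 13 gives the equilibrium p* = 7, q* = 15.
The floor of 13 is above the equilibrium price 7, so it binds.
At p = 13: qd = 22 - 13 = 9 and qs = 4·13 - 13 = 39.
Producer surplus without the control is ½ · (7 - 3.25) · 15 = 28.125.
With the floor, 9 units are sold at 13. The supply price at q = 9 is 5.5, so PS = ½ · [(13 - 3.25) + (13 - 5.5)] · 9 = 77.625.
Change in producer surplus = 77.625 - 28.125 = 49.5.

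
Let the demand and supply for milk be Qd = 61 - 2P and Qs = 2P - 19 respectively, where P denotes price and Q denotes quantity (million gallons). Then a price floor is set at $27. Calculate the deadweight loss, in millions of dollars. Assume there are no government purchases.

Without the control the market clears where 61 - 2P = 2P - 19, i.e. P* = 20 and Q* = 21.
Because the floor (27) lies above the market-clearing price, it is binding.
At P = 27: Qd = 61 - 2·27 = 7 and Qs = 2·27 - 19 = 35.
Quantity traded falls to 7. At Q = 7 the demand price is (61 - 7)/2 = 27 and the supply price is (19 + 7)/2 = 13.
Deadweight loss = ½ · (27 - 13) · (21 - 7) = ½ · 14 · 14 = 98.

98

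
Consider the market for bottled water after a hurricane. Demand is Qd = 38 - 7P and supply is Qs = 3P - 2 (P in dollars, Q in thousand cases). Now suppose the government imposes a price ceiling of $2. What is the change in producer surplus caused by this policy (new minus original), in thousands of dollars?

-14

Equilibrium: 38 - 7P = 3P - 2, so 40 = 10P and P* = 4, Q* = 10.
Since 2 < 4, the ceiling is binding.
At P = 2: Qd = 38 - 7·2 = 24 and Qs = 3·2 - 2 = 4.
Producer surplus without the control is ½ · (4 - 2/3) · 10 = 50/3.
With the ceiling, producers sell 4 units at 2, so PS = ½ · (2 - 2/3) · 4 = 8/3.
Change in producer surplus = 8/3 - 50/3 = -14.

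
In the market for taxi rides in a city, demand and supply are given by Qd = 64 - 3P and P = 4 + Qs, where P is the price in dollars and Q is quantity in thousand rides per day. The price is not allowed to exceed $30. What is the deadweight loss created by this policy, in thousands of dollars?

Rearranging supply gives Qs = P - 4. Without the control the market clears where 64 - 3P = P - 4, i.e. P* = 17 and Q* = 13.
The ceiling of 30 is above the equilibrium price 17, so it is not binding; the market clears at P* = 17, Q* = 13.
Since the control does not bind, no trades are prevented and deadweight loss is zero.

0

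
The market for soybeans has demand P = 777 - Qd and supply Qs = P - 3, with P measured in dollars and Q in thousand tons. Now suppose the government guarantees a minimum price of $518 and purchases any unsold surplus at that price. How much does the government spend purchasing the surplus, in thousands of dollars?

Rearranging demand gives Qd = 777 - P. In a free market, 777 - P = P - 3 gives the equilibrium P* = 390, Q* = 387.
Because the floor (518) lies above the market-clearing price, it is binding.
At P = 518: Qd = 777 - 518 = 259 and Qs = 518 - 3 = 515.
Surplus = Qs - Qd = 256.
Government expenditure = surplus × support price = 256 × 518 = 132608.

132608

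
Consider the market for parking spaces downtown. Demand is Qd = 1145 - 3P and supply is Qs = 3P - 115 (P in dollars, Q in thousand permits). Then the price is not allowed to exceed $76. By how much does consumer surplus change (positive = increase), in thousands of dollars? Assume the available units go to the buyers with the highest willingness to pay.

Equilibrium: 1145 - 3P = 3P - 115, so 1260 = 6P and P* = 210, Q* = 515.
Since 76 < 210, the ceiling is binding.
At P = 76: Qd = 1145 - 3·76 = 917 and Qs = 3·76 - 115 = 113.
Consumer surplus without the control is ½ · (1145/3 - 210) · 515 = 265225/6.
With the ceiling, 113 units are sold at 76 (assume they go to the highest-value buyers). The demand price at Q = 113 is 344, so CS = ½ · [(1145/3 - 76) + (344 - 76)] · 113 = 194473/6.
Change in consumer surplus = 194473/6 - 265225/6 = -11792.

-11792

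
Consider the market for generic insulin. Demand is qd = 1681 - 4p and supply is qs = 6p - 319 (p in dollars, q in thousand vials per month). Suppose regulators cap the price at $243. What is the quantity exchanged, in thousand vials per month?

Equilibrium: 1681 - 4p = 6p - 319, so 2000 = 10p and p* = 200, q* = 881.
Since 243 is above p* = 200, the ceiling does not bind and the free-market outcome prevails.

881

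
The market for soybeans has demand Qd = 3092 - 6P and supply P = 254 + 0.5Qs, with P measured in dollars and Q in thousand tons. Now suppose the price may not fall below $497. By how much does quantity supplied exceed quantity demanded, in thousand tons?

376

Rearranging supply gives Qs = 2P - 508. Without the control the market clears where 3092 - 6P = 2P - 508, i.e. P* = 450 and Q* = 392.
Since 497 > 450, the floor is binding.
At P = 497: Qd = 3092 - 6·497 = 110 and Qs = 2·497 - 508 = 486.
Surplus = Qs - Qd = 486 - 110 = 376.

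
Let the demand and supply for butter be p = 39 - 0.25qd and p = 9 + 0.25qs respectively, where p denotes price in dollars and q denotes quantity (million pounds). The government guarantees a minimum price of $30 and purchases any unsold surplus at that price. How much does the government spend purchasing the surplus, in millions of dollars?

1440

Rearranging demand gives qd = 156 - 4p; rearranging supply gives qs = 4p - 36. In a free market, 156 - 4p = 4p - 36 gives the equilibrium p* = 24, q* = 60.
Because the floor (30) lies above the market-clearing price, it is binding.
At p = 30: qd = 156 - 4·30 = 36 and qs = 4·30 - 36 = 84.
Surplus = qs - qd = 48.
Government expenditure = surplus × support price = 48 × 30 = 1440.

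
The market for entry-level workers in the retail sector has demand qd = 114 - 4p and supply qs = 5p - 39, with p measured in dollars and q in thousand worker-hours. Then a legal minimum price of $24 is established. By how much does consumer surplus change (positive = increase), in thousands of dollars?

Equilibrium: 114 - 4p = 5p - 39, so 153 = 9p and p* = 17, q* = 46.
Since 24 > 17, the floor is binding.
At p = 24: qd = 114 - 4·24 = 18 and qs = 5·24 - 39 = 81.
Consumer surplus without the control is ½ · (28.5 - 17) · 46 = 264.5.
With the floor, consumers buy 18 units at 24, so CS = ½ · (28.5 - 24) · 18 = 40.5.
Change in consumer surplus = 40.5 - 264.5 = -224.

-224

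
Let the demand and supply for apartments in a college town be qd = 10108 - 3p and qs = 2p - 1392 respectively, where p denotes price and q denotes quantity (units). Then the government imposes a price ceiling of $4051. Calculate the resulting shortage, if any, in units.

Equilibrium: 10108 - 3p = 2p - 1392, so 11500 = 5p and p* = 2300, q* = 3208.
Since 4051 is above p* = 2300, the ceiling does not bind and the free-market outcome prevails.
Since the control does not bind, there is no shortage.

0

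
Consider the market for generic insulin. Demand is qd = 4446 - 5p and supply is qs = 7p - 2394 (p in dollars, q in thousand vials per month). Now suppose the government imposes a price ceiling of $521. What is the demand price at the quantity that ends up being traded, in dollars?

638.6

Without the control the market clears where 4446 - 5p = 7p - 2394, i.e. p* = 570 and q* = 1596.
Because the ceiling (521) lies below the market-clearing price, it is binding.
At p = 521: qd = 4446 - 5·521 = 1841 and qs = 7·521 - 2394 = 1253.
Only 1253 units reach the market. On the demand curve, the marginal buyer's willingness to pay at q = 1253 is (4446 - 1253)/5 = 638.6.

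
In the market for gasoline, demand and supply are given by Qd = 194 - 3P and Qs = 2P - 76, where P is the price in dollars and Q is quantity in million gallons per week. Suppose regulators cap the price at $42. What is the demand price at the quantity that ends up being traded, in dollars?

62

Without the control the market clears where 194 - 3P = 2P - 76, i.e. P* = 54 and Q* = 32.
Because the ceiling (42) lies below the market-clearing price, it is binding.
At P = 42: Qd = 194 - 3·42 = 68 and Qs = 2·42 - 76 = 8.
Only 8 units reach the market. On the demand curve, the marginal buyer's willingness to pay at Q = 8 is (194 - 8)/3 = 62.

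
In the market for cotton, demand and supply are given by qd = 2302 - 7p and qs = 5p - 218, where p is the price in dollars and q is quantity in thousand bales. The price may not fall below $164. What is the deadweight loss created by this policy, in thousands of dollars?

0

Equilibrium: 2302 - 7p = 5p - 218, so 2520 = 12p and p* = 210, q* = 832.
Since 164 is below p* = 210, the floor does not bind and the free-market outcome prevails.
Since the control does not bind, no trades are prevented and deadweight loss is zero.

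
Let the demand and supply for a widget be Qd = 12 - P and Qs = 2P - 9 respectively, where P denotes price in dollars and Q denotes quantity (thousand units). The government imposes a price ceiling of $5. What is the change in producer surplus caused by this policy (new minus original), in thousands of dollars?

Equilibrium: 12 - P = 2P - 9, so 21 = 3P and P* = 7, Q* = 5.
The ceiling of 5 is below the equilibrium price 7, so it binds.
At P = 5: Qd = 12 - 5 = 7 and Qs = 2·5 - 9 = 1.
Producer surplus without the control is ½ · (7 - 4.5) · 5 = 6.25.
With the ceiling, producers sell 1 units at 5, so PS = ½ · (5 - 4.5) · 1 = 0.25.
Change in producer surplus = 0.25 - 6.25 = -6.

-6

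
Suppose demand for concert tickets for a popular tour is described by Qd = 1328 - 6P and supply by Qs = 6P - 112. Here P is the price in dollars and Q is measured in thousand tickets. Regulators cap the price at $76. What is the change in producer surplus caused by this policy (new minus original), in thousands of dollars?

-20944

Without the control the market clears where 1328 - 6P = 6P - 112, i.e. P* = 120 and Q* = 608.
The ceiling of 76 is below the equilibrium price 120, so it binds.
At P = 76: Qd = 1328 - 6·76 = 872 and Qs = 6·76 - 112 = 344.
Producer surplus without the control is ½ · (120 - 56/3) · 608 = 92416/3.
With the ceiling, producers sell 344 units at 76, so PS = ½ · (76 - 56/3) · 344 = 29584/3.
Change in producer surplus = 29584/3 - 92416/3 = -20944.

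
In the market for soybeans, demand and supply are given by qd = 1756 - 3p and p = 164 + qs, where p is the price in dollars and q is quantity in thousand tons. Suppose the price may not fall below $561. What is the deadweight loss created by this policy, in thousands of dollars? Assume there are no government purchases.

39366

Rearranging supply gives qs = p - 164. Without the control the market clears where 1756 - 3p = p - 164, i.e. p* = 480 and q* = 316.
The floor of 561 is above the equilibrium price 480, so it binds.
At p = 561: qd = 1756 - 3·561 = 73 and qs = 561 - 164 = 397.
Quantity traded falls to 73. At q = 73 the demand price is (1756 - 73)/3 = 561 and the supply price is 164 + 73 = 237.
Deadweight loss = ½ · (561 - 237) · (316 - 73) = ½ · 324 · 243 = 39366.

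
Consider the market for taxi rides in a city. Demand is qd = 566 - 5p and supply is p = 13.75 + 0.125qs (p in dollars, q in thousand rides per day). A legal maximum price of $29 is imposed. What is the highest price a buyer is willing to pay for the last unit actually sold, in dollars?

88.8

Rearranging supply gives qs = 8p - 110. Equilibrium: 566 - 5p = 8p - 110, so 676 = 13p and p* = 52, q* = 306.
The ceiling of 29 is below the equilibrium price 52, so it binds.
At p = 29: qd = 566 - 5·29 = 421 and qs = 8·29 - 110 = 122.
Only 122 units reach the market. On the demand curve, the marginal buyer's willingness to pay at q = 122 is (566 - 122)/5 = 88.8.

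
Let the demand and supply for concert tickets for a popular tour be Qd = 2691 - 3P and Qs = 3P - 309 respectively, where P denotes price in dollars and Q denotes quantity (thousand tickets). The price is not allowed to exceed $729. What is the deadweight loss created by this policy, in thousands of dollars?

0

Equilibrium: 2691 - 3P = 3P - 309, so 3000 = 6P and P* = 500, Q* = 1191.
Since 729 is above P* = 500, the ceiling does not bind and the free-market outcome prevails.
Since the control does not bind, no trades are prevented and deadweight loss is zero.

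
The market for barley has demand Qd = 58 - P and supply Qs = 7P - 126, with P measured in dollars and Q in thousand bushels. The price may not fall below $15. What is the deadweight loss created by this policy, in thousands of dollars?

0

In a free market, 58 - P = 7P - 126 gives the equilibrium P* = 23, Q* = 35.
Since 15 is below P* = 23, the floor does not bind and the free-market outcome prevails.
Since the control does not bind, no trades are prevented and deadweight loss is zero.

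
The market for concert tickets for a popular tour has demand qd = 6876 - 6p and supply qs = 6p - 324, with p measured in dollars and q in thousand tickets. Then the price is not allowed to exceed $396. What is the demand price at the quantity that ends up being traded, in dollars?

Setting quantity demanded equal to quantity supplied, 6876 - 6p = 6p - 324, gives p* = 600 and q* = 3276.
The ceiling of 396 is below the equilibrium price 600, so it binds.
At p = 396: qd = 6876 - 6·396 = 4500 and qs = 6·396 - 324 = 2052.
Only 2052 units reach the market. On the demand curve, the marginal buyer's willingness to pay at q = 2052 is (6876 - 2052)/6 = 804.

804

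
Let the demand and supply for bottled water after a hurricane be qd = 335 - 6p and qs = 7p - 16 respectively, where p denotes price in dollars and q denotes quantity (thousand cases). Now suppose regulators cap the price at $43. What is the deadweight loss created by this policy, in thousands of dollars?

0

Without the control the market clears where 335 - 6p = 7p - 16, i.e. p* = 27 and q* = 173.
The ceiling of 43 is above the equilibrium price 27, so it is not binding; the market clears at p* = 27, q* = 173.
Since the control does not bind, no trades are prevented and deadweight loss is zero.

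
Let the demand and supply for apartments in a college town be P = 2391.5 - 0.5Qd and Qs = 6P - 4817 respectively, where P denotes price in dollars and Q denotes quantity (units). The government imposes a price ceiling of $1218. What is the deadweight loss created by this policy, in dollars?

0

Rearranging demand gives Qd = 4783 - 2P. Equilibrium: 4783 - 2P = 6P - 4817, so 9600 = 8P and P* = 1200, Q* = 2383.
Since 1218 is above P* = 1200, the ceiling does not bind and the free-market outcome prevails.
Since the control does not bind, no trades are prevented and deadweight loss is zero.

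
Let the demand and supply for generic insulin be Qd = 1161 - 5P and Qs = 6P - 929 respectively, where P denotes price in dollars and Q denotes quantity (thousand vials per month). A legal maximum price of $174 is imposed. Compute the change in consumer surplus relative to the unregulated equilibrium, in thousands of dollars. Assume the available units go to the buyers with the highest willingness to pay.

918.4

In a free market, 1161 - 5P = 6P - 929 gives the equilibrium P* = 190, Q* = 211.
Since 174 < 190, the ceiling is binding.
At P = 174: Qd = 1161 - 5·174 = 291 and Qs = 6·174 - 929 = 115.
Consumer surplus without the control is ½ · (232.2 - 190) · 211 = 4452.1.
With the ceiling, 115 units are sold at 174 (assume they go to the highest-value buyers). The demand price at Q = 115 is 209.2, so CS = ½ · [(232.2 - 174) + (209.2 - 174)] · 115 = 5370.5.
Change in consumer surplus = 5370.5 - 4452.1 = 918.4.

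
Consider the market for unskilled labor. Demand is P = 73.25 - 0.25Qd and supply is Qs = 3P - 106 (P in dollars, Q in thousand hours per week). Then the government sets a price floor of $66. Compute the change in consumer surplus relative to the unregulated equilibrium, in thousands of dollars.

-423

Rearranging demand gives Qd = 293 - 4P. Without the control the market clears where 293 - 4P = 3P - 106, i.e. P* = 57 and Q* = 65.
Since 66 > 57, the floor is binding.
At P = 66: Qd = 293 - 4·66 = 29 and Qs = 3·66 - 106 = 92.
Consumer surplus without the control is ½ · (73.25 - 57) · 65 = 528.125.
With the floor, consumers buy 29 units at 66, so CS = ½ · (73.25 - 66) · 29 = 105.125.
Change in consumer surplus = 105.125 - 528.125 = -423.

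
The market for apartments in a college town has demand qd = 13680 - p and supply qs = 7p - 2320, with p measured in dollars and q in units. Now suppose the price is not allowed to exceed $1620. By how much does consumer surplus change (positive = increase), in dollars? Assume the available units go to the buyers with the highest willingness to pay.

-110200

Setting quantity demanded equal to quantity supplied, 13680 - p = 7p - 2320, gives p* = 2000 and q* = 11680.
Since 1620 < 2000, the ceiling is binding.
At p = 1620: qd = 13680 - 1620 = 12060 and qs = 7·1620 - 2320 = 9020.
Consumer surplus without the control is ½ · (13680 - 2000) · 11680 = 68211200.
With the ceiling, 9020 units are sold at 1620 (assume they go to the highest-value buyers). The demand price at q = 9020 is 4660, so CS = ½ · [(13680 - 1620) + (4660 - 1620)] · 9020 = 68101000.
Change in consumer surplus = 68101000 - 68211200 = -110200.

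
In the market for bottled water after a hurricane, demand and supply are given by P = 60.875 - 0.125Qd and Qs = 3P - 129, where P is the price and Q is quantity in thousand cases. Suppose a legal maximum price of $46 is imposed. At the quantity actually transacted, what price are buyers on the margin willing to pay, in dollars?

Rearranging demand gives Qd = 487 - 8P. In a free market, 487 - 8P = 3P - 129 gives the equilibrium P* = 56, Q* = 39.
Because the ceiling (46) lies below the market-clearing price, it is binding.
At P = 46: Qd = 487 - 8·46 = 119 and Qs = 3·46 - 129 = 9.
Only 9 units reach the market. On the demand curve, the marginal buyer's willingness to pay at Q = 9 is (487 - 9)/8 = 59.75.

59.75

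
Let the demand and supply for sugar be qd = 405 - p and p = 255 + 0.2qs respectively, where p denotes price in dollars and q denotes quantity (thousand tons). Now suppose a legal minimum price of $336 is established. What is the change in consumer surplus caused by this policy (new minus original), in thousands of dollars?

Rearranging supply gives qs = 5p - 1275. Without the control the market clears where 405 - p = 5p - 1275, i.e. p* = 280 and q* = 125.
Since 336 > 280, the floor is binding.
At p = 336: qd = 405 - 336 = 69 and qs = 5·336 - 1275 = 405.
Consumer surplus without the control is ½ · (405 - 280) · 125 = 7812.5.
With the floor, consumers buy 69 units at 336, so CS = ½ · (405 - 336) · 69 = 2380.5.
Change in consumer surplus = 2380.5 - 7812.5 = -5432.

-5432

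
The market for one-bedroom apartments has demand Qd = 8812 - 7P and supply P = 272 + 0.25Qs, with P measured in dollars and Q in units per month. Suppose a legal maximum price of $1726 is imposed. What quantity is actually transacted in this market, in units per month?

Rearranging supply gives Qs = 4P - 1088. Setting quantity demanded equal to quantity supplied, 8812 - 7P = 4P - 1088, gives P* = 900 and Q* = 2512.
Since 1726 is above P* = 900, the ceiling does not bind and the free-market outcome prevails.

2512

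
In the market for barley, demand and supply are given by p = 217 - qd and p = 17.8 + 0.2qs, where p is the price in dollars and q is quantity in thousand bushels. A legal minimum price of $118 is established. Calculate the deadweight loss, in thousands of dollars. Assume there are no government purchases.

Rearranging demand gives qd = 217 - p; rearranging supply gives qs = 5p - 89. In a free market, 217 - p = 5p - 89 gives the equilibrium p* = 51, q* = 166.
Because the floor (118) lies above the market-clearing price, it is binding.
At p = 118: qd = 217 - 118 = 99 and qs = 5·118 - 89 = 501.
Quantity traded falls to 99. At q = 99 the demand price is 217 - 99 = 118 and the supply price is (89 + 99)/5 = 37.6.
Deadweight loss = ½ · (118 - 37.6) · (166 - 99) = ½ · 80.4 · 67 = 2693.4.

2693.4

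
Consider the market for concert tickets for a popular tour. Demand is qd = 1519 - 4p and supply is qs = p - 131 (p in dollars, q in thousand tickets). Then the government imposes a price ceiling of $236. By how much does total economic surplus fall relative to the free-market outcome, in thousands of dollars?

5522.5

In a free market, 1519 - 4p = p - 131 gives the equilibrium p* = 330, q* = 199.
Because the ceiling (236) lies below the market-clearing price, it is binding.
At p = 236: qd = 1519 - 4·236 = 575 and qs = 236 - 131 = 105.
Quantity traded falls to 105. At q = 105 the demand price is (1519 - 105)/4 = 353.5 and the supply price is 131 + 105 = 236.
Deadweight loss = ½ · (353.5 - 236) · (199 - 105) = ½ · 117.5 · 94 = 5522.5.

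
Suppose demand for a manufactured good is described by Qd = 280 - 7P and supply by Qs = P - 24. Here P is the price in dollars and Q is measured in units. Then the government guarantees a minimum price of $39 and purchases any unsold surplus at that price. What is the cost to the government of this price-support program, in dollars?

312

In a free market, 280 - 7P = P - 24 gives the equilibrium P* = 38, Q* = 14.
The floor of 39 is above the equilibrium price 38, so it binds.
At P = 39: Qd = 280 - 7·39 = 7 and Qs = 39 - 24 = 15.
Surplus = Qs - Qd = 8.
Government expenditure = surplus × support price = 8 × 39 = 312.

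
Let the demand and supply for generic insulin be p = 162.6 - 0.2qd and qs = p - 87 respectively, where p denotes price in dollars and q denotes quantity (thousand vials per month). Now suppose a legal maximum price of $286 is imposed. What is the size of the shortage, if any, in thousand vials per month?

0

Rearranging demand gives qd = 813 - 5p. Equilibrium: 813 - 5p = p - 87, so 900 = 6p and p* = 150, q* = 63.
The ceiling of 286 is above the equilibrium price 150, so it is not binding; the market clears at p* = 150, q* = 63.
Since the control does not bind, there is no shortage.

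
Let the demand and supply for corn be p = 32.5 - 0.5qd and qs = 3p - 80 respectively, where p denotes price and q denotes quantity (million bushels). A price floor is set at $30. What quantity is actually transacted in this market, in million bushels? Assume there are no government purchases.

Rearranging demand gives qd = 65 - 2p. Without the control the market clears where 65 - 2p = 3p - 80, i.e. p* = 29 and q* = 7.
Because the floor (30) lies above the market-clearing price, it is binding.
At p = 30: qd = 65 - 2·30 = 5 and qs = 3·30 - 80 = 10.
The quantity actually transacted is the short side, demand: 5.

5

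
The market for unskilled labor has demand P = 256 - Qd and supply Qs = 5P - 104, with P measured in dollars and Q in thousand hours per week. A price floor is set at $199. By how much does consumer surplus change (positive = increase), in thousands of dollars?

Rearranging demand gives Qd = 256 - P. In a free market, 256 - P = 5P - 104 gives the equilibrium P* = 60, Q* = 196.
Because the floor (199) lies above the market-clearing price, it is binding.
At P = 199: Qd = 256 - 199 = 57 and Qs = 5·199 - 104 = 891.
Consumer surplus without the control is ½ · (256 - 60) · 196 = 19208.
With the floor, consumers buy 57 units at 199, so CS = ½ · (256 - 199) · 57 = 1624.5.
Change in consumer surplus = 1624.5 - 19208 = -17583.5.

-17583.5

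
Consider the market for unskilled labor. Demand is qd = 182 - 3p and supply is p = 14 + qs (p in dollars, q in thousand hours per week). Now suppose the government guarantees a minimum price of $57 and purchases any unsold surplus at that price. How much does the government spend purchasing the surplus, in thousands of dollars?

1824

Rearranging supply gives qs = p - 14. Equilibrium: 182 - 3p = p - 14, so 196 = 4p and p* = 49, q* = 35.
The floor of 57 is above the equilibrium price 49, so it binds.
At p = 57: qd = 182 - 3·57 = 11 and qs = 57 - 14 = 43.
Surplus = qs - qd = 32.
Government expenditure = surplus × support price = 32 × 57 = 1824.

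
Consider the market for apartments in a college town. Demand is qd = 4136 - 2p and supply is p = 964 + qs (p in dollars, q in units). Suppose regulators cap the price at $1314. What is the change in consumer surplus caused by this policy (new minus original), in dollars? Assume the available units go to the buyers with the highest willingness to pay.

Rearranging supply gives qs = p - 964. In a free market, 4136 - 2p = p - 964 gives the equilibrium p* = 1700, q* = 736.
Because the ceiling (1314) lies below the market-clearing price, it is binding.
At p = 1314: qd = 4136 - 2·1314 = 1508 and qs = 1314 - 964 = 350.
Consumer surplus without the control is ½ · (2068 - 1700) · 736 = 135424.
With the ceiling, 350 units are sold at 1314 (assume they go to the highest-value buyers). The demand price at q = 350 is 1893, so CS = ½ · [(2068 - 1314) + (1893 - 1314)] · 350 = 233275.
Change in consumer surplus = 233275 - 135424 = 97851.

97851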